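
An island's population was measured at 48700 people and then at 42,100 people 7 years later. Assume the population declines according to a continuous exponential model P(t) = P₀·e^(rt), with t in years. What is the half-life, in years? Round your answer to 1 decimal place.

half-life ≈ 33.3 years

r = ln(42100/48700) / 7 = ln(0.86448) / 7 ≈ -0.020804 per year
half-life = ln 2 / |r| = 0.69315 / 0.020804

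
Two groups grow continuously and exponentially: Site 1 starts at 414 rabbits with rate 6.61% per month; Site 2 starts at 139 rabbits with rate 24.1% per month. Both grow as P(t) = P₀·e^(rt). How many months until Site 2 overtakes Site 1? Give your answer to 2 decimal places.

414·e^(0.0661t) = 139·e^(0.241t)
414/139 = e^((0.241 − 0.0661)t) → ln(2.97842) = 0.1749·t
t = 1.09139 / 0.1749

t ≈ 6.24 months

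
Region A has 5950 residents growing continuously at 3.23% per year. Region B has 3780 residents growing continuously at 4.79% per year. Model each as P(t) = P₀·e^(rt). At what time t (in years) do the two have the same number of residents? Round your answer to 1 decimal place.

t ≈ 29.1 years

5950·e^(0.0323t) = 3780·e^(0.0479t)
5950/3780 = e^((0.0479 − 0.0323)t) → ln(1.57407) = 0.0156·t
t = 0.45367 / 0.0156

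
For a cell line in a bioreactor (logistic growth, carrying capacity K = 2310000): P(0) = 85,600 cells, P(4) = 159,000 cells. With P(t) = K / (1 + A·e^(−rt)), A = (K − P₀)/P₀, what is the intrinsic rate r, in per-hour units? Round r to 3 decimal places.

A = (2310000 − 85600)/85600 = 25.98598
159000 = 2310000/(1 + 25.98598·e^(−r·4)) → e^(−4r) = (14.5283 − 1)/25.98598 = 0.5206
r = −ln(0.5206)/4 = 0.65277/4

r ≈ 0.163 per hour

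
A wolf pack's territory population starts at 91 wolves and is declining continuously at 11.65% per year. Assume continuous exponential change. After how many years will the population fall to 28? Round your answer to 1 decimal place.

t ≈ 10.1 years

28 = 91 · e^(-0.1165·t)
t = ln(28/91) / -0.1165 = ln(0.30769) / -0.1165 = -1.17865 / -0.1165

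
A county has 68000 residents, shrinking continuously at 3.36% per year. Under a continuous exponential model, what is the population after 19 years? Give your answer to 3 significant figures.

≈ 35,900 residents

P(19) = 68000 · e^(-0.0336·19) = 68000 · e^(-0.6384)
= 68000 · 0.52814 ≈ 35913.3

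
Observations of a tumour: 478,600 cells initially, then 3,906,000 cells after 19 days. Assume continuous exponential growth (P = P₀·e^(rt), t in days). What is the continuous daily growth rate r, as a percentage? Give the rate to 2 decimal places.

r ≈ 11.05% per day

3906000 = 478600 · e^(r·19)
e^(19r) = 3906000/478600 = 8.1613
r = ln(8.1613) / 19 = 2.0994 / 19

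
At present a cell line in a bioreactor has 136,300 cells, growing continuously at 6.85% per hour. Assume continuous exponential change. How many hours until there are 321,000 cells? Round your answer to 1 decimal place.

t ≈ 12.5 hours

321000 = 136300 · e^(0.0685·t)
t = ln(321000/136300) / 0.0685 = ln(2.3551) / 0.0685 = 0.85658 / 0.0685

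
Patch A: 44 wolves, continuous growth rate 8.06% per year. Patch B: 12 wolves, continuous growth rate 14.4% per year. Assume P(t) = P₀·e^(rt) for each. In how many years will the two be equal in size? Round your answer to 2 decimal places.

t ≈ 20.49 years

44·e^(0.0806t) = 12·e^(0.144t)
44/12 = e^((0.144 − 0.0806)t) → ln(3.66667) = 0.0634·t
t = 1.29928 / 0.0634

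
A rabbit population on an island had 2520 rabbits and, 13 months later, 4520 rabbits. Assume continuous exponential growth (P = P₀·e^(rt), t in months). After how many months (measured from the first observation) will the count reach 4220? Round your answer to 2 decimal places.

t ≈ 11.47 months

r = ln(4520/2520) / 13 ≈ 0.044943 per month
t = ln(4220/2520) / r = 0.51558 / 0.044943 ≈ 11.472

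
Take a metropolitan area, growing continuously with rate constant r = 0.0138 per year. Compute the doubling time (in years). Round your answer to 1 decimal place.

doubling time = ln(2) / |r| = 0.69315 / 0.0138

doubling time ≈ 50.2 years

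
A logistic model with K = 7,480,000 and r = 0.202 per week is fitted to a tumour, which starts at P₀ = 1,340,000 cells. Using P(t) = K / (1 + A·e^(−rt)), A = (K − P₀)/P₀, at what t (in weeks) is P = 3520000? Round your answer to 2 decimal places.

t ≈ 6.95 weeks

A = (7480000 − 1340000)/1340000 = 4.58209
3520000 = 7480000/(1 + 4.58209·e^(−0.202t)) → 1 + 4.58209·e^(−0.202t) = 2.125
e^(−0.202t) = 0.245521 → t = ln(4.07297)/0.202 = 1.40437/0.202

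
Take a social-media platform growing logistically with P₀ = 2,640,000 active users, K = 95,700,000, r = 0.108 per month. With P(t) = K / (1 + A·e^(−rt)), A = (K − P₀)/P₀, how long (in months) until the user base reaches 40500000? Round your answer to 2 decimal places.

t ≈ 30.12 months

A = (95700000 − 2640000)/2640000 = 35.25
40500000 = 95700000/(1 + 35.25·e^(−0.108t)) → 1 + 35.25·e^(−0.108t) = 2.36296
e^(−0.108t) = 0.038666 → t = ln(25.86277)/0.108 = 3.2528/0.108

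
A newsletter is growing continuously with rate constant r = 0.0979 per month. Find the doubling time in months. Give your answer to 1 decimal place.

doubling time ≈ 7.1 months

doubling time = ln(2) / |r| = 0.69315 / 0.0979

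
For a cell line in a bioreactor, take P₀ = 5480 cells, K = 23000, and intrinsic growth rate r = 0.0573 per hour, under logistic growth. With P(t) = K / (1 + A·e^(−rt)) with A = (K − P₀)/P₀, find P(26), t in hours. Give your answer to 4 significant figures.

≈ 13,370 cells

A = (23000 − 5480)/5480 = 3.19708
P(26) = 23000 / (1 + 3.19708·e^(−0.0573·26)) = 23000 / (1 + 3.19708·0.225418)
= 23000 / 1.72068 ≈ 13366.82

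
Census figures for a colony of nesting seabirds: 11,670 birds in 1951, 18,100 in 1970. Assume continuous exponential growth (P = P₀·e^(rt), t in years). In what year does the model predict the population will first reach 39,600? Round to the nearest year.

r = ln(18100/11670) / 19 = 0.43889/19 ≈ 0.023099 per year
t = ln(39600/11670) / r = 1.22181/0.023099 ≈ 52.89 years after 1951

year 2004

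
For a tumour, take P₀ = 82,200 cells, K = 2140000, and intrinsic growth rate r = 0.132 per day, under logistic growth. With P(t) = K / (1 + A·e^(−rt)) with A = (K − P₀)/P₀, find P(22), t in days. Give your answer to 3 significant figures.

A = (2140000 − 82200)/82200 = 25.03406
P(22) = 2140000 / (1 + 25.03406·e^(−0.132·22)) = 2140000 / (1 + 25.03406·0.054804)
= 2140000 / 2.37196 ≈ 902208.99

≈ 902,000 cells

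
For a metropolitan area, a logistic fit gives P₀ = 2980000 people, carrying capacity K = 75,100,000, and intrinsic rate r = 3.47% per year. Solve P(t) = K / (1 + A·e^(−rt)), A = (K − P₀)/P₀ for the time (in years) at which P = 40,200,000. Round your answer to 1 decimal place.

t ≈ 95.9 years

A = (75100000 − 2980000)/2980000 = 24.20134
40200000 = 75100000/(1 + 24.20134·e^(−0.0347t)) → 1 + 24.20134·e^(−0.0347t) = 1.86816
e^(−0.0347t) = 0.035872 → t = ln(27.87662)/0.0347 = 3.32779/0.0347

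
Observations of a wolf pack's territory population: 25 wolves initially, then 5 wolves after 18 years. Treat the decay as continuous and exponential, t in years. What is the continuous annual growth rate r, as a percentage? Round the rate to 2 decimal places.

r ≈ -8.94% per year

5 = 25 · e^(r·18)
e^(18r) = 5/25 = 0.2
r = ln(0.2) / 18 = -1.60944 / 18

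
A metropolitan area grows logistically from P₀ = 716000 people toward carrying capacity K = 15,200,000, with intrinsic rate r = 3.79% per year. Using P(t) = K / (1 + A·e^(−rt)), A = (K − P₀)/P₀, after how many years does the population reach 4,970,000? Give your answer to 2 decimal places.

t ≈ 60.30 years

A = (15200000 − 716000)/716000 = 20.22905
4970000 = 15200000/(1 + 20.22905·e^(−0.0379t)) → 1 + 20.22905·e^(−0.0379t) = 3.05835
e^(−0.0379t) = 0.101752 → t = ln(9.8278)/0.0379 = 2.28521/0.0379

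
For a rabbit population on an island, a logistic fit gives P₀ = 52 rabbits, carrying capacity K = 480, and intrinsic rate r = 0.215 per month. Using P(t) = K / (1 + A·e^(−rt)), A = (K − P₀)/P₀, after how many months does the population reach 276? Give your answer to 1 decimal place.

A = (480 − 52)/52 = 8.23077
276 = 480/(1 + 8.23077·e^(−0.215t)) → 1 + 8.23077·e^(−0.215t) = 1.73913
e^(−0.215t) = 0.089801 → t = ln(11.13575)/0.215 = 2.41016/0.215

t ≈ 11.2 months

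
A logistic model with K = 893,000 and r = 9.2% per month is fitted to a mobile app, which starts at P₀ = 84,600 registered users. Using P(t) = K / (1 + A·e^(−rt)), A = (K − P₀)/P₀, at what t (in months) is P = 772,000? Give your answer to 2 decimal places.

A = (893000 − 84600)/84600 = 9.55556
772000 = 893000/(1 + 9.55556·e^(−0.092t)) → 1 + 9.55556·e^(−0.092t) = 1.15674
e^(−0.092t) = 0.016403 → t = ln(60.96602)/0.092 = 4.11032/0.092

t ≈ 44.68 months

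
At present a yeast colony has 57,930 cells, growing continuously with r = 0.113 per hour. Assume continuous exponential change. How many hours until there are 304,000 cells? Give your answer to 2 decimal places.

304000 = 57930 · e^(0.113·t)
t = ln(304000/57930) / 0.113 = ln(5.24771) / 0.113 = 1.65779 / 0.113

t ≈ 14.67 hours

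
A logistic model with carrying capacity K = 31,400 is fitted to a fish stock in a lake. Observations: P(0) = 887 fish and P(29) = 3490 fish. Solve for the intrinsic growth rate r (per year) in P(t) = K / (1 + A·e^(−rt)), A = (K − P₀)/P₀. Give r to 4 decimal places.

r ≈ 0.0503 per year

A = (31400 − 887)/887 = 34.40023
3490 = 31400/(1 + 34.40023·e^(−r·29)) → e^(−29r) = (8.99713 − 1)/34.40023 = 0.232473
r = −ln(0.232473)/29 = 1.45898/29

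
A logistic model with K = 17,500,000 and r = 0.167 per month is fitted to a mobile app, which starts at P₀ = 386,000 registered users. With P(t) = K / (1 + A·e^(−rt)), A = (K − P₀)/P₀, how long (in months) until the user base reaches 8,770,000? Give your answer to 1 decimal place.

A = (17500000 − 386000)/386000 = 44.33679
8770000 = 17500000/(1 + 44.33679·e^(−0.167t)) → 1 + 44.33679·e^(−0.167t) = 1.99544
e^(−0.167t) = 0.022452 → t = ln(44.53993)/0.167 = 3.79639/0.167

t ≈ 22.7 months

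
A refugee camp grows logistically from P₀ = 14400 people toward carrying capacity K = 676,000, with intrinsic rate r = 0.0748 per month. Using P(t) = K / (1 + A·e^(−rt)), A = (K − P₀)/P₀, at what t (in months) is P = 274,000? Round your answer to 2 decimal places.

A = (676000 − 14400)/14400 = 45.94444
274000 = 676000/(1 + 45.94444·e^(−0.0748t)) → 1 + 45.94444·e^(−0.0748t) = 2.46715
e^(−0.0748t) = 0.031933 → t = ln(31.31537)/0.0748 = 3.44411/0.0748

t ≈ 46.04 months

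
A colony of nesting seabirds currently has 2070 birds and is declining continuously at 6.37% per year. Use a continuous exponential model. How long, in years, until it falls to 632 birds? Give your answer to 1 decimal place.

632 = 2070 · e^(-0.0637·t)
t = ln(632/2070) / -0.0637 = ln(0.30531) / -0.0637 = -1.18641 / -0.0637

t ≈ 18.6 years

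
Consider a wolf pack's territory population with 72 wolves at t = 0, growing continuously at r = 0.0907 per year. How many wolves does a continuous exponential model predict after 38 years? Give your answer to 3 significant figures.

≈ 2,260 wolves

P(38) = 72 · e^(0.0907·38) = 72 · e^(3.4466)
= 72 · 31.39347 ≈ 2260.33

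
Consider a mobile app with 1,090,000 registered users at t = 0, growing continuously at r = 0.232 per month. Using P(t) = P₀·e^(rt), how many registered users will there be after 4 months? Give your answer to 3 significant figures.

P(4) = 1090000 · e^(0.232·4) = 1090000 · e^(0.928)
= 1090000 · 2.52945 ≈ 2757095.3

≈ 2,760,000 registered users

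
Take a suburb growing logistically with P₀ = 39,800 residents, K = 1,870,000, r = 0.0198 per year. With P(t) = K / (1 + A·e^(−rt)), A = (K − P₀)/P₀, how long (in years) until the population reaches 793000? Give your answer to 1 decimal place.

t ≈ 177.9 years

A = (1870000 − 39800)/39800 = 45.98492
793000 = 1870000/(1 + 45.98492·e^(−0.0198t)) → 1 + 45.98492·e^(−0.0198t) = 2.35813
e^(−0.0198t) = 0.029534 → t = ln(33.85891)/0.0198 = 3.5222/0.0198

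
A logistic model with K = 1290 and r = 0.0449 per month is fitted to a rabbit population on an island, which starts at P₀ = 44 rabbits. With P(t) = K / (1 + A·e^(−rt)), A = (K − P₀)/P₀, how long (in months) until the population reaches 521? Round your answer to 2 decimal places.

t ≈ 65.79 months

A = (1290 − 44)/44 = 28.31818
521 = 1290/(1 + 28.31818·e^(−0.0449t)) → 1 + 28.31818·e^(−0.0449t) = 2.47601
e^(−0.0449t) = 0.052122 → t = ln(19.18566)/0.0449 = 2.95416/0.0449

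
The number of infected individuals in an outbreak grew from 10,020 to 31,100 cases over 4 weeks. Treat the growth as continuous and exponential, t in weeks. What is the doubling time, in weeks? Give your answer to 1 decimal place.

doubling time ≈ 2.4 weeks

r = ln(31100/10020) / 4 = ln(3.10379) / 4 ≈ 0.283156 per week
doubling time = ln 2 / |r| = 0.69315 / 0.283156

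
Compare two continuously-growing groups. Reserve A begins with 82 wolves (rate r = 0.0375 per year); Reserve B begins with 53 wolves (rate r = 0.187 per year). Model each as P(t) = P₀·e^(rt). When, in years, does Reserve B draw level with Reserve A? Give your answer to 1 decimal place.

82·e^(0.0375t) = 53·e^(0.187t)
82/53 = e^((0.187 − 0.0375)t) → ln(1.54717) = 0.1495·t
t = 0.43643 / 0.1495

t ≈ 2.9 years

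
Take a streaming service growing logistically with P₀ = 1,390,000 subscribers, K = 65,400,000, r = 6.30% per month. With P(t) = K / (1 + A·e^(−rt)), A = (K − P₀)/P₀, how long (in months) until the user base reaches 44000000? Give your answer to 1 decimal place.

A = (65400000 − 1390000)/1390000 = 46.05036
44000000 = 65400000/(1 + 46.05036·e^(−0.063t)) → 1 + 46.05036·e^(−0.063t) = 1.48636
e^(−0.063t) = 0.010562 → t = ln(94.68298)/0.063 = 4.55053/0.063

t ≈ 72.2 months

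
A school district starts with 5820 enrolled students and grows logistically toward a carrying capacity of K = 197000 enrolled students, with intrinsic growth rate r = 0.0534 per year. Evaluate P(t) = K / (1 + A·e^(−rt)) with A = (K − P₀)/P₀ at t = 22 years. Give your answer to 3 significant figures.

A = (197000 − 5820)/5820 = 32.8488
P(22) = 197000 / (1 + 32.8488·e^(−0.0534·22)) = 197000 / (1 + 32.8488·0.308881)
= 197000 / 11.14636 ≈ 17673.93

≈ 17,700 enrolled students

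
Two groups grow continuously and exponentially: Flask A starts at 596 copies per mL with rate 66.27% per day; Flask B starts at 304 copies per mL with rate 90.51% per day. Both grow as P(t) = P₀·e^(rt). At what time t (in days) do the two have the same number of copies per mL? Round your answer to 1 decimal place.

t ≈ 2.8 days

596·e^(0.6627t) = 304·e^(0.9051t)
596/304 = e^((0.9051 − 0.6627)t) → ln(1.96053) = 0.2424·t
t = 0.67321 / 0.2424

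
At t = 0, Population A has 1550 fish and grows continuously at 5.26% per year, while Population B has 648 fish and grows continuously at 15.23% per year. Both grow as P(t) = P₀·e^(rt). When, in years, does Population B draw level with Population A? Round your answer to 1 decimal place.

t ≈ 8.7 years

1550·e^(0.0526t) = 648·e^(0.1523t)
1550/648 = e^((0.1523 − 0.0526)t) → ln(2.39198) = 0.0997·t
t = 0.87212 / 0.0997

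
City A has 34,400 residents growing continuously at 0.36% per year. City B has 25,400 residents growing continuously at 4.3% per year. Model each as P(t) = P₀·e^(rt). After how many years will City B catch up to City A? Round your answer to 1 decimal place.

t ≈ 7.7 years

34400·e^(0.0036t) = 25400·e^(0.043t)
34400/25400 = e^((0.043 − 0.0036)t) → ln(1.35433) = 0.0394·t
t = 0.30331 / 0.0394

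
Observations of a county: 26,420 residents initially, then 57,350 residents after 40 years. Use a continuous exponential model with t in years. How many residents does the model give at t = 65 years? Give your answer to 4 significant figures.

r = ln(57350/26420) / 40 ≈ 0.019376 per year
P(65) = 26420 · e^(0.019376·65) = 26420 · 3.52351 ≈ 93091.24

≈ 93,090 residents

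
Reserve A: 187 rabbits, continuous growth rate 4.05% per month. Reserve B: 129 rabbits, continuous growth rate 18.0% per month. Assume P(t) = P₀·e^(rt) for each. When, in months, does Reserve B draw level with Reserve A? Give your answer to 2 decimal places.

187·e^(0.0405t) = 129·e^(0.18t)
187/129 = e^((0.18 − 0.0405)t) → ln(1.44961) = 0.1395·t
t = 0.3713 / 0.1395

t ≈ 2.66 months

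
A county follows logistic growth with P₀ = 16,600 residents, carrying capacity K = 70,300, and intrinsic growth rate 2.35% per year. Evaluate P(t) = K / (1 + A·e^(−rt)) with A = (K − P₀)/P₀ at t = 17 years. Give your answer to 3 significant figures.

A = (70300 − 16600)/16600 = 3.23494
P(17) = 70300 / (1 + 3.23494·e^(−0.0235·17)) = 70300 / (1 + 3.23494·0.670655)
= 70300 / 3.16953 ≈ 22179.95

≈ 22,200 residents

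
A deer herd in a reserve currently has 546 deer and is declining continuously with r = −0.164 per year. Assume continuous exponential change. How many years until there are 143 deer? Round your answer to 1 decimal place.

t ≈ 8.2 years

143 = 546 · e^(-0.164·t)
t = ln(143/546) / -0.164 = ln(0.2619) / -0.164 = -1.33977 / -0.164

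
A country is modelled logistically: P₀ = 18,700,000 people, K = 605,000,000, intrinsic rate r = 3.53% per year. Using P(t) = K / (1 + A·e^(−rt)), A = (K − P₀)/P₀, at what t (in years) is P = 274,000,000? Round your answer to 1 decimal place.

A = (605000000 − 18700000)/18700000 = 31.35294
274000000 = 605000000/(1 + 31.35294·e^(−0.0353t)) → 1 + 31.35294·e^(−0.0353t) = 2.20803
e^(−0.0353t) = 0.03853 → t = ln(25.95379)/0.0353 = 3.25632/0.0353

t ≈ 92.2 years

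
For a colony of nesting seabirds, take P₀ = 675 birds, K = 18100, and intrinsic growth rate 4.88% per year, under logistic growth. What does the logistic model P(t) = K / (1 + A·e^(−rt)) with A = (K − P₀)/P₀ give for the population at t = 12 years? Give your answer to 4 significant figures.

≈ 1,177 birds

A = (18100 − 675)/675 = 25.81481
P(12) = 18100 / (1 + 25.81481·e^(−0.0488·12)) = 18100 / (1 + 25.81481·0.556772)
= 18100 / 15.37296 ≈ 1177.39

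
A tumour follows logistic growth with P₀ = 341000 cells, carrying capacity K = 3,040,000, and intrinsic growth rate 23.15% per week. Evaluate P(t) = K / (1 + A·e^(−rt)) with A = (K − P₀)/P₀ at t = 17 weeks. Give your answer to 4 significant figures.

≈ 2,633,000 cells

A = (3040000 − 341000)/341000 = 7.91496
P(17) = 3040000 / (1 + 7.91496·e^(−0.2315·17)) = 3040000 / (1 + 7.91496·0.019536)
= 3040000 / 1.15463 ≈ 2632887.14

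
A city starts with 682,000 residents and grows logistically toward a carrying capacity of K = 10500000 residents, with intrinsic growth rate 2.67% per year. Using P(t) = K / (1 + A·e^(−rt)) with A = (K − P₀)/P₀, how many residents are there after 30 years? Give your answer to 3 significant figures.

A = (10500000 − 682000)/682000 = 14.39589
P(30) = 10500000 / (1 + 14.39589·e^(−0.0267·30)) = 10500000 / (1 + 14.39589·0.44888)
= 10500000 / 7.46203 ≈ 1407124.35

≈ 1,410,000 residents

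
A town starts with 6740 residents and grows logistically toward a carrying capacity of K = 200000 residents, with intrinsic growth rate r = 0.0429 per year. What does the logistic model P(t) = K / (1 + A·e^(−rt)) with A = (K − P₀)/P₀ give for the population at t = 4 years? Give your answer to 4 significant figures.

≈ 7,952 residents

A = (200000 − 6740)/6740 = 28.67359
P(4) = 200000 / (1 + 28.67359·e^(−0.0429·4)) = 200000 / (1 + 28.67359·0.842316)
= 200000 / 25.15222 ≈ 7951.58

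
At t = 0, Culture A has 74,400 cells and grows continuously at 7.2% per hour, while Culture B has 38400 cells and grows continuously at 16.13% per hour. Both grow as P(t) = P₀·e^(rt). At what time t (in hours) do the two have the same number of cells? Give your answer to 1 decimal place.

t ≈ 7.4 hours

74400·e^(0.072t) = 38400·e^(0.1613t)
74400/38400 = e^((0.1613 − 0.072)t) → ln(1.9375) = 0.0893·t
t = 0.6614 / 0.0893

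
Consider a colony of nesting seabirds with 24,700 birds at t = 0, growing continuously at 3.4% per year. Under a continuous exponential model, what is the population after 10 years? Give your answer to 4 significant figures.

P(10) = 24700 · e^(0.034·10) = 24700 · e^(0.34)
= 24700 · 1.40495 ≈ 34702.21

≈ 34,700 birds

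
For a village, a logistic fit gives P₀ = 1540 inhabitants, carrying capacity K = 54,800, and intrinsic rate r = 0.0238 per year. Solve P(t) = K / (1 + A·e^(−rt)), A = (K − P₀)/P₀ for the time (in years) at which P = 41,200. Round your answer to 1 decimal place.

t ≈ 195.5 years

A = (54800 − 1540)/1540 = 34.58442
41200 = 54800/(1 + 34.58442·e^(−0.0238t)) → 1 + 34.58442·e^(−0.0238t) = 1.3301
e^(−0.0238t) = 0.009545 → t = ln(104.77044)/0.0238 = 4.65177/0.0238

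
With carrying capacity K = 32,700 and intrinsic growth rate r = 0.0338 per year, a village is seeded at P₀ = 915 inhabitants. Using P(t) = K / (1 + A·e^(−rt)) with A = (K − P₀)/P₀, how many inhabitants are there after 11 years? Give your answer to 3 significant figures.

A = (32700 − 915)/915 = 34.7377
P(11) = 32700 / (1 + 34.7377·e^(−0.0338·11)) = 32700 / (1 + 34.7377·0.689492)
= 32700 / 24.95137 ≈ 1310.55

≈ 1,310 inhabitants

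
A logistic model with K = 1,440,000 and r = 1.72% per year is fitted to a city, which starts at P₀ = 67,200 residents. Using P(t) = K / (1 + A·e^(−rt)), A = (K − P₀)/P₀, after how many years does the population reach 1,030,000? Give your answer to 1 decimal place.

t ≈ 229.0 years

A = (1440000 − 67200)/67200 = 20.42857
1030000 = 1440000/(1 + 20.42857·e^(−0.0172t)) → 1 + 20.42857·e^(−0.0172t) = 1.39806
e^(−0.0172t) = 0.019485 → t = ln(51.32056)/0.0172 = 3.93809/0.0172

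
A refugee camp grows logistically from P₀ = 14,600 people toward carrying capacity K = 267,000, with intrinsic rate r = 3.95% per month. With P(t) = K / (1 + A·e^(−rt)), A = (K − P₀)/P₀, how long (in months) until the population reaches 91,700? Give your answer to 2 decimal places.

t ≈ 55.75 months

A = (267000 − 14600)/14600 = 17.28767
91700 = 267000/(1 + 17.28767·e^(−0.0395t)) → 1 + 17.28767·e^(−0.0395t) = 2.91167
e^(−0.0395t) = 0.11058 → t = ln(9.04324)/0.0395 = 2.20202/0.0395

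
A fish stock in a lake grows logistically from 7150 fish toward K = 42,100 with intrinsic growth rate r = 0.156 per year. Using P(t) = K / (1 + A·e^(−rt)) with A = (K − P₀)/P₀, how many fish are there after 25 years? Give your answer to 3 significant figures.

≈ 38,300 fish

A = (42100 − 7150)/7150 = 4.88811
P(25) = 42100 / (1 + 4.88811·e^(−0.156·25)) = 42100 / (1 + 4.88811·0.020242)
= 42100 / 1.09894 ≈ 38309.48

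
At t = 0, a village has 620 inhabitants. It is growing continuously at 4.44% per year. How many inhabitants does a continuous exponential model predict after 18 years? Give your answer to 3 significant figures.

≈ 1,380 inhabitants

P(18) = 620 · e^(0.0444·18) = 620 · e^(0.7992)
= 620 · 2.22376 ≈ 1378.73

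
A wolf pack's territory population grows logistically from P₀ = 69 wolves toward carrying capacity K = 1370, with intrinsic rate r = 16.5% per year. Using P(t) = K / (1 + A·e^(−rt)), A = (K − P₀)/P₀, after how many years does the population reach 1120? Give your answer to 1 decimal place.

A = (1370 − 69)/69 = 18.85507
1120 = 1370/(1 + 18.85507·e^(−0.165t)) → 1 + 18.85507·e^(−0.165t) = 1.22321
e^(−0.165t) = 0.011838 → t = ln(84.47072)/0.165 = 4.43641/0.165

t ≈ 26.9 years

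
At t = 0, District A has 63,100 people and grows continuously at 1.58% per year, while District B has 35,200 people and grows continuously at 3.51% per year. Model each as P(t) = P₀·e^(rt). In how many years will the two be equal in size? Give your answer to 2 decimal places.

63100·e^(0.0158t) = 35200·e^(0.0351t)
63100/35200 = e^((0.0351 − 0.0158)t) → ln(1.79261) = 0.0193·t
t = 0.58367 / 0.0193

t ≈ 30.24 years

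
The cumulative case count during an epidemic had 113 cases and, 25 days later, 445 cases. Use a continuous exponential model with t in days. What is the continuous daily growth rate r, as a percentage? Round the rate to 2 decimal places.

445 = 113 · e^(r·25)
e^(25r) = 445/113 = 3.93805
r = ln(3.93805) / 25 = 1.37069 / 25

r ≈ 5.48% per day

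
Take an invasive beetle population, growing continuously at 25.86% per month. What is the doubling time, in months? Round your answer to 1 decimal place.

doubling time ≈ 2.7 months

doubling time = ln(2) / |r| = 0.69315 / 0.2586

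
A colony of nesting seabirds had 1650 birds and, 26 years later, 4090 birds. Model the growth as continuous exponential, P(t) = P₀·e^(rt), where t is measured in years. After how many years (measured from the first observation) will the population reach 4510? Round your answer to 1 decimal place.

r = ln(4090/1650) / 26 ≈ 0.034914 per year
t = ln(4510/1650) / r = 1.00552 / 0.034914 ≈ 28.8

t ≈ 28.8 years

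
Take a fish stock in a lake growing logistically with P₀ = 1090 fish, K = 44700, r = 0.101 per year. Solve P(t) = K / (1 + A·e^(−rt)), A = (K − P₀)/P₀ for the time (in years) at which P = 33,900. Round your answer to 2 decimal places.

A = (44700 − 1090)/1090 = 40.00917
33900 = 44700/(1 + 40.00917·e^(−0.101t)) → 1 + 40.00917·e^(−0.101t) = 1.31858
e^(−0.101t) = 0.007963 → t = ln(125.58435)/0.101 = 4.83298/0.101

t ≈ 47.85 years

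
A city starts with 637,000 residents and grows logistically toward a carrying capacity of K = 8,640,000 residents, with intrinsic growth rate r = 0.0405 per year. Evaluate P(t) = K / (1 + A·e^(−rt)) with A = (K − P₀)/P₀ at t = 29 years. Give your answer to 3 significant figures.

A = (8640000 − 637000)/637000 = 12.56358
P(29) = 8640000 / (1 + 12.56358·e^(−0.0405·29)) = 8640000 / (1 + 12.56358·0.308973)
= 8640000 / 4.88181 ≈ 1769834.59

≈ 1,770,000 residents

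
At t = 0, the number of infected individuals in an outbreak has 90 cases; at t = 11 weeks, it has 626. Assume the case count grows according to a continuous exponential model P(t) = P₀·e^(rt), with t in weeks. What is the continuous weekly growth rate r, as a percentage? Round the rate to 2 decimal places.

r ≈ 17.63% per week

626 = 90 · e^(r·11)
e^(11r) = 626/90 = 6.95556
r = ln(6.95556) / 11 = 1.93954 / 11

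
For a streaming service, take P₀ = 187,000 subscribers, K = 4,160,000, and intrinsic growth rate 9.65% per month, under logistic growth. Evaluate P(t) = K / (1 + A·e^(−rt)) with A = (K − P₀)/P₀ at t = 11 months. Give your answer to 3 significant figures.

≈ 498,000 subscribers

A = (4160000 − 187000)/187000 = 21.24599
P(11) = 4160000 / (1 + 21.24599·e^(−0.0965·11)) = 4160000 / (1 + 21.24599·0.345937)
= 4160000 / 8.34976 ≈ 498217.7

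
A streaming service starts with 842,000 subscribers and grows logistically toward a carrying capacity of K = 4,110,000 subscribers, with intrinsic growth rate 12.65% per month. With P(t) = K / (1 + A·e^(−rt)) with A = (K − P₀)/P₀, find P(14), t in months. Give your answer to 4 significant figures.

≈ 2,475,000 subscribers

A = (4110000 − 842000)/842000 = 3.88124
P(14) = 4110000 / (1 + 3.88124·e^(−0.1265·14)) = 4110000 / (1 + 3.88124·0.170163)
= 4110000 / 1.66044 ≈ 2475245.12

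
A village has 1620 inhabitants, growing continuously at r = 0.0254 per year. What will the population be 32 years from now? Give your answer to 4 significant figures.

P(32) = 1620 · e^(0.0254·32) = 1620 · e^(0.8128)
= 1620 · 2.25421 ≈ 3651.82

≈ 3,652 inhabitants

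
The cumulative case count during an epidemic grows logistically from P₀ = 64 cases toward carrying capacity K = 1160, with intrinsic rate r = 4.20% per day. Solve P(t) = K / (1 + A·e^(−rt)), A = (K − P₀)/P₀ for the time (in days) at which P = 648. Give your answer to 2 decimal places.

t ≈ 73.24 days

A = (1160 − 64)/64 = 17.125
648 = 1160/(1 + 17.125·e^(−0.042t)) → 1 + 17.125·e^(−0.042t) = 1.79012
e^(−0.042t) = 0.046139 → t = ln(21.67383)/0.042 = 3.07611/0.042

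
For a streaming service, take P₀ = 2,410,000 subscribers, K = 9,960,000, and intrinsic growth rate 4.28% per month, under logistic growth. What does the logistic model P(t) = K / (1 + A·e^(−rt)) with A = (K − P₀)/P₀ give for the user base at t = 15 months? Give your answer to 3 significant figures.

≈ 3,760,000 subscribers

A = (9960000 − 2410000)/2410000 = 3.13278
P(15) = 9960000 / (1 + 3.13278·e^(−0.0428·15)) = 9960000 / (1 + 3.13278·0.526239)
= 9960000 / 2.64859 ≈ 3760490.4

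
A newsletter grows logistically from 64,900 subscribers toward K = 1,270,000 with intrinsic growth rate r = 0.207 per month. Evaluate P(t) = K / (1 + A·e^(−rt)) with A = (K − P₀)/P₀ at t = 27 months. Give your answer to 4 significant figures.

A = (1270000 − 64900)/64900 = 18.56857
P(27) = 1270000 / (1 + 18.56857·e^(−0.207·27)) = 1270000 / (1 + 18.56857·0.003739)
= 1270000 / 1.06942 ≈ 1187555.72

≈ 1,188,000 subscribers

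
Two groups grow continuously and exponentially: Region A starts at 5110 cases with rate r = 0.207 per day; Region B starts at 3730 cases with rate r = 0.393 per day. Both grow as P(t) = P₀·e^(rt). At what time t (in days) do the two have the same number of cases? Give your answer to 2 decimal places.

t ≈ 1.69 days

5110·e^(0.207t) = 3730·e^(0.393t)
5110/3730 = e^((0.393 − 0.207)t) → ln(1.36997) = 0.186·t
t = 0.31479 / 0.186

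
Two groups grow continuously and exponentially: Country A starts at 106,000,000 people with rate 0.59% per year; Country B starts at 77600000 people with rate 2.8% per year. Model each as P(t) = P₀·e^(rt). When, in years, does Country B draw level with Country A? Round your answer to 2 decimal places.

t ≈ 14.11 years

106000000·e^(0.0059t) = 77600000·e^(0.028t)
106000000/77600000 = e^((0.028 − 0.0059)t) → ln(1.36598) = 0.0221·t
t = 0.31187 / 0.0221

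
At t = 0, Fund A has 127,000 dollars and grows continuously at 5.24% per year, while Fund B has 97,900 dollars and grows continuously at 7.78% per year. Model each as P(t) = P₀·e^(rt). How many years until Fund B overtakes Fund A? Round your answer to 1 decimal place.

t ≈ 10.2 years

127000·e^(0.0524t) = 97900·e^(0.0778t)
127000/97900 = e^((0.0778 − 0.0524)t) → ln(1.29724) = 0.0254·t
t = 0.26024 / 0.0254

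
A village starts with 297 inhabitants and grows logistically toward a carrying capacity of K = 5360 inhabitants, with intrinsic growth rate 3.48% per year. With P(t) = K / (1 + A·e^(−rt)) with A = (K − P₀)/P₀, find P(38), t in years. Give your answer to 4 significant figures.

A = (5360 − 297)/297 = 17.04714
P(38) = 5360 / (1 + 17.04714·e^(−0.0348·38)) = 5360 / (1 + 17.04714·0.266495)
= 5360 / 5.54298 ≈ 966.99

≈ 967.0 inhabitants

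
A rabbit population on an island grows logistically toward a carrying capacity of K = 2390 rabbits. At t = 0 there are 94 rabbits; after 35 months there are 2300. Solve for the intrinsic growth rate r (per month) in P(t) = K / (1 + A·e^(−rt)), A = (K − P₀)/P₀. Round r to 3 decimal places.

r ≈ 0.184 per month

A = (2390 − 94)/94 = 24.42553
2300 = 2390/(1 + 24.42553·e^(−r·35)) → e^(−35r) = (1.03913 − 1)/24.42553 = 0.001602
r = −ln(0.001602)/35 = 6.43648/35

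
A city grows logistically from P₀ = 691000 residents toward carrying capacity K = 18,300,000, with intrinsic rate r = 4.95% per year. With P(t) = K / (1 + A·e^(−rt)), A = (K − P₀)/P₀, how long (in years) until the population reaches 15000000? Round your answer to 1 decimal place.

t ≈ 96.0 years

A = (18300000 − 691000)/691000 = 25.48336
15000000 = 18300000/(1 + 25.48336·e^(−0.0495t)) → 1 + 25.48336·e^(−0.0495t) = 1.22
e^(−0.0495t) = 0.008633 → t = ln(115.83344)/0.0495 = 4.75215/0.0495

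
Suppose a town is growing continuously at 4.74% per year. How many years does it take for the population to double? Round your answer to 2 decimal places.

doubling time = ln(2) / |r| = 0.69315 / 0.0474

doubling time ≈ 14.62 years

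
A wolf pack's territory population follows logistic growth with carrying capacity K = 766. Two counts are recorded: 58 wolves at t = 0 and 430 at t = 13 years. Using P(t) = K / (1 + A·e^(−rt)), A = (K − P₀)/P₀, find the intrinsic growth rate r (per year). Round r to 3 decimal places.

A = (766 − 58)/58 = 12.2069
430 = 766/(1 + 12.2069·e^(−r·13)) → e^(−13r) = (1.7814 − 1)/12.2069 = 0.064013
r = −ln(0.064013)/13 = 2.74868/13

r ≈ 0.211 per year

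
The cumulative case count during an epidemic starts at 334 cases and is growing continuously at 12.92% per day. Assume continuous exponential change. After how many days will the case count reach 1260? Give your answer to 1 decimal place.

t ≈ 10.3 days

1260 = 334 · e^(0.1292·t)
t = ln(1260/334) / 0.1292 = ln(3.77246) / 0.1292 = 1.32773 / 0.1292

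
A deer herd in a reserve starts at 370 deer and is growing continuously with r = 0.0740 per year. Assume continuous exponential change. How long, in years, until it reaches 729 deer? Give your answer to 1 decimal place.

t ≈ 9.2 years

729 = 370 · e^(0.074·t)
t = ln(729/370) / 0.074 = ln(1.97027) / 0.074 = 0.67817 / 0.074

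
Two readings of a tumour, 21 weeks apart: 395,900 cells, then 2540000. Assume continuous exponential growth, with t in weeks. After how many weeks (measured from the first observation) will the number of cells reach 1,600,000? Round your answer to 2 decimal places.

t ≈ 15.78 weeks

r = ln(2540000/395900) / 21 ≈ 0.088512 per week
t = ln(1600000/395900) / r = 1.3966 / 0.088512 ≈ 15.779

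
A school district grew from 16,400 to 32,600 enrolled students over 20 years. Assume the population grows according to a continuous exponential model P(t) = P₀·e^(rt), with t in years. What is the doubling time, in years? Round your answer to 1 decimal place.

doubling time ≈ 20.2 years

r = ln(32600/16400) / 20 = ln(1.9878) / 20 ≈ 0.034352 per year
doubling time = ln 2 / |r| = 0.69315 / 0.034352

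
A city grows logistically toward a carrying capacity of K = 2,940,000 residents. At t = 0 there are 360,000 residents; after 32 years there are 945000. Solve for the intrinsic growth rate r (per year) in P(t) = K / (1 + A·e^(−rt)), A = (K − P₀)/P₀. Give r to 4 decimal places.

A = (2940000 − 360000)/360000 = 7.16667
945000 = 2940000/(1 + 7.16667·e^(−r·32)) → e^(−32r) = (3.11111 − 1)/7.16667 = 0.294574
r = −ln(0.294574)/32 = 1.22223/32

r ≈ 0.0382 per year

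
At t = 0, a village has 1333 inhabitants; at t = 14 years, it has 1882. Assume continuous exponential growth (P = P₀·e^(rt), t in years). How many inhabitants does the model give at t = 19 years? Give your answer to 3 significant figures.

≈ 2,130 inhabitants

r = ln(1882/1333) / 14 ≈ 0.024636 per year
P(19) = 1333 · e^(0.024636·19) = 1333 · 1.59693 ≈ 2128.71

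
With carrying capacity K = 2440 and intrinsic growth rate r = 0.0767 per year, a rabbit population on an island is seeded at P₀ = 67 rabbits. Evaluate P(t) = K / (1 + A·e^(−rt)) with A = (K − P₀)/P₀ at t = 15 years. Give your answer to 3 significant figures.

≈ 200 rabbits

A = (2440 − 67)/67 = 35.41791
P(15) = 2440 / (1 + 35.41791·e^(−0.0767·15)) = 2440 / (1 + 35.41791·0.316478)
= 2440 / 12.20901 ≈ 199.85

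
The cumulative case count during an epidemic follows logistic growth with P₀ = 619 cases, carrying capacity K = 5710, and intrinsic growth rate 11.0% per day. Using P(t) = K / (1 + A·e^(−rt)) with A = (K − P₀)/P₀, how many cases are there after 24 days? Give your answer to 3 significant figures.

≈ 3,600 cases

A = (5710 − 619)/619 = 8.22456
P(24) = 5710 / (1 + 8.22456·e^(−0.11·24)) = 5710 / (1 + 8.22456·0.071361)
= 5710 / 1.58691 ≈ 3598.18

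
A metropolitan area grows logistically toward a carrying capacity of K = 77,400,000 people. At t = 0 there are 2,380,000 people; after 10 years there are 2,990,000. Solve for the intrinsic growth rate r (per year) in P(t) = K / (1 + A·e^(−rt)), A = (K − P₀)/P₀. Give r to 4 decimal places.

r ≈ 0.0236 per year

A = (77400000 − 2380000)/2380000 = 31.52101
2990000 = 77400000/(1 + 31.52101·e^(−r·10)) → e^(−10r) = (25.88629 − 1)/31.52101 = 0.789514
r = −ln(0.789514)/10 = 0.23634/10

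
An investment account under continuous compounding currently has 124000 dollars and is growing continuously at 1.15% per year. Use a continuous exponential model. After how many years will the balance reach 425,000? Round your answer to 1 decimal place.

425000 = 124000 · e^(0.0115·t)
t = ln(425000/124000) / 0.0115 = ln(3.42742) / 0.0115 = 1.23181 / 0.0115

t ≈ 107.1 years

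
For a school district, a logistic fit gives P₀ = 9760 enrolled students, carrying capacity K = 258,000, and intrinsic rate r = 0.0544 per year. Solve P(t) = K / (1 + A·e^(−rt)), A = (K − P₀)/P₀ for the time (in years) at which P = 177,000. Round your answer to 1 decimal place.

t ≈ 73.9 years

A = (258000 − 9760)/9760 = 25.43443
177000 = 258000/(1 + 25.43443·e^(−0.0544t)) → 1 + 25.43443·e^(−0.0544t) = 1.45763
e^(−0.0544t) = 0.017992 → t = ln(55.57893)/0.0544 = 4.0178/0.0544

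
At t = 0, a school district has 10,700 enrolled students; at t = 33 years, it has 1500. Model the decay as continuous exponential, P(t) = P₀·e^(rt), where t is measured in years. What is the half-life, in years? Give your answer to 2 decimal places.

r = ln(1500/10700) / 33 = ln(0.14019) / 33 ≈ -0.059539 per year
half-life = ln 2 / |r| = 0.69315 / 0.059539

half-life ≈ 11.64 years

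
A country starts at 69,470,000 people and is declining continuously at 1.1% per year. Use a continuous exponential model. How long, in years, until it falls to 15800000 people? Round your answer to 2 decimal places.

t ≈ 134.63 years

15800000 = 69470000 · e^(-0.011·t)
t = ln(15800000/69470000) / -0.011 = ln(0.22744) / -0.011 = -1.48089 / -0.011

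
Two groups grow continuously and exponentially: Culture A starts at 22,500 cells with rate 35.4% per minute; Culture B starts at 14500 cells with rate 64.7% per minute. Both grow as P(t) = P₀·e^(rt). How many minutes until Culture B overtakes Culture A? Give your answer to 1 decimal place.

22500·e^(0.354t) = 14500·e^(0.647t)
22500/14500 = e^((0.647 − 0.354)t) → ln(1.55172) = 0.293·t
t = 0.43937 / 0.293

t ≈ 1.5 minutes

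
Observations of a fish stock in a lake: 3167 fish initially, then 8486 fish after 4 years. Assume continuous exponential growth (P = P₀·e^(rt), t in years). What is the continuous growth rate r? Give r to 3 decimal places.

r ≈ 0.246 per year

8486 = 3167 · e^(r·4)
e^(4r) = 8486/3167 = 2.67951
r = ln(2.67951) / 4 = 0.98563 / 4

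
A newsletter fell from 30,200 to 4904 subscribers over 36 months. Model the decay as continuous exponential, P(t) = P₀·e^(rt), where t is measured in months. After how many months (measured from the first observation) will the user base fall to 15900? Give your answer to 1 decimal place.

r = ln(4904/30200) / 36 ≈ -0.050494 per month
t = ln(15900/30200) / r = -0.64152 / -0.050494 ≈ 12.705

t ≈ 12.7 months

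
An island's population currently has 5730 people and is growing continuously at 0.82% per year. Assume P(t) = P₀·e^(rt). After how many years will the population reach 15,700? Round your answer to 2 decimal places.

t ≈ 122.92 years

15700 = 5730 · e^(0.0082·t)
t = ln(15700/5730) / 0.0082 = ln(2.73997) / 0.0082 = 1.00795 / 0.0082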